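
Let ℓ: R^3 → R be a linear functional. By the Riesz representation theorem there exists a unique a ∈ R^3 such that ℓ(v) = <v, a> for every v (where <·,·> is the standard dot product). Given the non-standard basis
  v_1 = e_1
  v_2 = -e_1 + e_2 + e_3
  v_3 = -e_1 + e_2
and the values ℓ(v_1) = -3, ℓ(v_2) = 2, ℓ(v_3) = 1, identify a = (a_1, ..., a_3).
a = (-3, -2, 1)

Write a = (a_1, ..., a_3) in the standard basis. For each basis vector v_i, ℓ(v_i) = <v_i, a> is a linear equation in the a_j's. Collect the n equations into a matrix system V a = ℓ, where row i of V is v_i (expressed in the standard basis). Since V is invertible (lower-triangular with 1s on the diagonal, up to permutation), solve by back-substitution:
  V =
[[1, 0, 0],
 [-1, 1, 1],
 [-1, 1, 0]]
  V a = (-3, 2, 1)
Solving gives a = (-3, -2, 1).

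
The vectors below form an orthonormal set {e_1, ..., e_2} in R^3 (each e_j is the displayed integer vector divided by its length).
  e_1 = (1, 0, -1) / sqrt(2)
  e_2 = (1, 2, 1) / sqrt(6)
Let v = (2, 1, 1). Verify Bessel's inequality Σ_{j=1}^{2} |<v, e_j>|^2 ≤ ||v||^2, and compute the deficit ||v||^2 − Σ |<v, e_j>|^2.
Σ |<v, e_j>|^2 = 14/3; ||v||^2 = 6; deficit = 4/3

Write each e_j = u_j / sqrt(<u_j, u_j>) where u_j is the displayed integer vector. Then <v, e_j> = <v, u_j> / sqrt(<u_j, u_j>), so |<v, e_j>|^2 = <v, u_j>^2 / <u_j, u_j>.
Coefficients: <v, e_1> = 1/sqrt(2), <v, e_2> = 5/sqrt(6).
Square and sum: Σ |<v, e_j>|^2 = 14/3.
Compute ||v||^2 = v·v = 6.
Deficit = 6 − 14/3 = 4/3 ≥ 0, confirming Bessel's inequality. (The deficit equals ||v − Σ <v,e_j> e_j||^2, the squared distance from v to span{e_j}.)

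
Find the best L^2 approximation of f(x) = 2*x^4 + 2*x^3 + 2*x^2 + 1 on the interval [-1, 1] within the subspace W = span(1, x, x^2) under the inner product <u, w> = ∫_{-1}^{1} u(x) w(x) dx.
g(x) = 26*x^2/7 + 6*x/5 + 29/35

The best approximation g ∈ W is the orthogonal projection of f onto W. Writing g = a_0 + a_1 x + a_2 x^2, the coefficients solve the normal equations G · a = b where
  G_{ij} = <φ_i, φ_j> and b_i = <f, φ_i>, with φ_0 = 1, φ_1 = x, φ_2 = x^2.
G =
  [2, 0, 2/3]
  [0, 2/3, 0]
  [2/3, 0, 2/5],
b = (62/15, 4/5, 214/105).
Solving gives a_0 = 29/35, a_1 = 6/5, a_2 = 26/7, so
  g(x) = 26*x^2/7 + 6*x/5 + 29/35.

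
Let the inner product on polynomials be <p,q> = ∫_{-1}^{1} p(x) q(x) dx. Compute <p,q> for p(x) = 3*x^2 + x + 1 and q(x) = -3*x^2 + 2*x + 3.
<p,q> = 116/15

Expand the product: p(x)·q(x) = -9*x^4 + 3*x^3 + 8*x^2 + 5*x + 3.
∫_{-1}^{1} of each monomial x^k gives [2/(k+1) if k even, 0 if k odd]. Integrating term-by-term (or equivalently evaluating the antiderivative F(x) = -9*x^5/5 + 3*x^4/4 + 8*x^3/3 + 5*x^2/2 + 3*x at the endpoints):
  F(1) − F(−1) = 427/60 − (-37/60) = 116/15.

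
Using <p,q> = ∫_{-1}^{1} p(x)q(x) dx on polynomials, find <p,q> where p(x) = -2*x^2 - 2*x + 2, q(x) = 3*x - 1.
<p,q> = -20/3

Expand the product: p(x)·q(x) = -6*x^3 - 4*x^2 + 8*x - 2.
∫_{-1}^{1} of each monomial x^k gives [2/(k+1) if k even, 0 if k odd]. Integrating term-by-term (or equivalently evaluating the antiderivative F(x) = -3*x^4/2 - 4*x^3/3 + 4*x^2 - 2*x at the endpoints):
  F(1) − F(−1) = -5/6 − (35/6) = -20/3.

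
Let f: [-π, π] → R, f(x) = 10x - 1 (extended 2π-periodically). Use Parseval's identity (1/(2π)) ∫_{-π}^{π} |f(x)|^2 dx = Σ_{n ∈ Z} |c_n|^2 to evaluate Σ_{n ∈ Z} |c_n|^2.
Σ |c_n|^2 = 100π^2/3 + 1

Expand and integrate term by term over [-π, π]:
  ∫ (10x)^2 dx = 100·(2π^3/3); ∫ 2·10·(-1)·x dx = 0 (odd integrand); ∫ (-1)^2 dx = 1·2π.
So (1/(2π)) ∫_{-π}^{π} (10x - 1)^2 dx = 100π^2/3 + 1 = 100π^2/3 + 1.
Parseval ⇒ Σ |c_n|^2 = 100π^2/3 + 1.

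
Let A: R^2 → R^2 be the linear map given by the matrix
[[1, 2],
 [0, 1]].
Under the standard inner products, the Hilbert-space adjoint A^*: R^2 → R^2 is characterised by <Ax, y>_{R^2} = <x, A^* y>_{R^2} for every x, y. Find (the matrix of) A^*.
A^* = A^T =
[[1, 0],
 [2, 1]]

For real matrices with standard dot products, the defining identity <Ax, y> = <x, A^* y> gives (Ax)^T y = x^T (A^*) y, i.e. x^T A^T y = x^T (A^*) y. Since this holds for all x, y, we must have A^* = A^T. Therefore
A^* =
[[1, 0],
 [2, 1]].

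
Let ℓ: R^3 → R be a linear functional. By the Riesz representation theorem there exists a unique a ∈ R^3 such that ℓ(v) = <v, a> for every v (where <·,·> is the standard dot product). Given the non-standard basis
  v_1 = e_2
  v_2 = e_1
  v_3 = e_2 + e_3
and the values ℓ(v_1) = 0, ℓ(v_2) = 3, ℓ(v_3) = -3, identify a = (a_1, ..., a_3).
a = (3, 0, -3)

Write a = (a_1, ..., a_3) in the standard basis. For each basis vector v_i, ℓ(v_i) = <v_i, a> is a linear equation in the a_j's. Collect the n equations into a matrix system V a = ℓ, where row i of V is v_i (expressed in the standard basis). Since V is invertible (lower-triangular with 1s on the diagonal, up to permutation), solve by back-substitution:
  V =
[[0, 1, 0],
 [1, 0, 0],
 [0, 1, 1]]
  V a = (0, 3, -3)
Solving gives a = (3, 0, -3).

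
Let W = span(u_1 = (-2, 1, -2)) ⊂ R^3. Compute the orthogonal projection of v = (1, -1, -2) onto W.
proj_W(v) = (-2/9, 1/9, -2/9)

Set up U = [u_1 | ... | u_1] ∈ R^(3×1). The projector onto W = col(U) is P = U (U^T U)^(-1) U^T.
Compute U^T U =
  [9],
and U^T v = (1).
Solve U^T U · c = U^T v for the coefficients: c = (1/9). The projection is proj_W(v) = U c.
Check: (v - proj_W(v)) · u_1 = 0  (should be 0).
Result: proj_W(v) = (-2/9, 1/9, -2/9).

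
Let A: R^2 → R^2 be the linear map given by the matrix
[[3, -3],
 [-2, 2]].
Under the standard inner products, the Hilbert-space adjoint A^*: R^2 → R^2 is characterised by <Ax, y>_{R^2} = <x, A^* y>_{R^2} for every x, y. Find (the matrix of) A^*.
A^* = A^T =
[[3, -2],
 [-3, 2]]

For real matrices with standard dot products, the defining identity <Ax, y> = <x, A^* y> gives (Ax)^T y = x^T (A^*) y, i.e. x^T A^T y = x^T (A^*) y. Since this holds for all x, y, we must have A^* = A^T. Therefore
A^* =
[[3, -2],
 [-3, 2]].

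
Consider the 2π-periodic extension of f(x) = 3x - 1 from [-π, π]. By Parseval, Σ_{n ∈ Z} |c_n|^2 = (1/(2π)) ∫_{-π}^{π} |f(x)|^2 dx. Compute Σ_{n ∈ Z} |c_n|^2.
Σ |c_n|^2 = 3π^2 + 1

Expand and integrate term by term over [-π, π]:
  ∫ (3x)^2 dx = 9·(2π^3/3); ∫ 2·3·(-1)·x dx = 0 (odd integrand); ∫ (-1)^2 dx = 1·2π.
So (1/(2π)) ∫_{-π}^{π} (3x - 1)^2 dx = 9π^2/3 + 1 = 3π^2 + 1.
Parseval ⇒ Σ |c_n|^2 = 3π^2 + 1.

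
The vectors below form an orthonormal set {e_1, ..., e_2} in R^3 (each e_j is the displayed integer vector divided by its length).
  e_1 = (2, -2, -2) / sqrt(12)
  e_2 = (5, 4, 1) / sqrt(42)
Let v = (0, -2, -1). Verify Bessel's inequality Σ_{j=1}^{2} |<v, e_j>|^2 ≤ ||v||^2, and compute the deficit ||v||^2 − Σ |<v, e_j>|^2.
Σ |<v, e_j>|^2 = 69/14; ||v||^2 = 5; deficit = 1/14

Write each e_j = u_j / sqrt(<u_j, u_j>) where u_j is the displayed integer vector. Then <v, e_j> = <v, u_j> / sqrt(<u_j, u_j>), so |<v, e_j>|^2 = <v, u_j>^2 / <u_j, u_j>.
Coefficients: <v, e_1> = 6/sqrt(12), <v, e_2> = -9/sqrt(42).
Square and sum: Σ |<v, e_j>|^2 = 69/14.
Compute ||v||^2 = v·v = 5.
Deficit = 5 − 69/14 = 1/14 ≥ 0, confirming Bessel's inequality. (The deficit equals ||v − Σ <v,e_j> e_j||^2, the squared distance from v to span{e_j}.)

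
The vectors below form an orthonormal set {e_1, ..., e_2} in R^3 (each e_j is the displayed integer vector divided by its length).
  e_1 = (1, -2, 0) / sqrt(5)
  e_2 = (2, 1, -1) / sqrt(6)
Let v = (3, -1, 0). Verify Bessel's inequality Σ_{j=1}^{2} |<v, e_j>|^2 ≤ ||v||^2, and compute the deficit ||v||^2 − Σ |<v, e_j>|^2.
Σ |<v, e_j>|^2 = 55/6; ||v||^2 = 10; deficit = 5/6

Write each e_j = u_j / sqrt(<u_j, u_j>) where u_j is the displayed integer vector. Then <v, e_j> = <v, u_j> / sqrt(<u_j, u_j>), so |<v, e_j>|^2 = <v, u_j>^2 / <u_j, u_j>.
Coefficients: <v, e_1> = 5/sqrt(5), <v, e_2> = 5/sqrt(6).
Square and sum: Σ |<v, e_j>|^2 = 55/6.
Compute ||v||^2 = v·v = 10.
Deficit = 10 − 55/6 = 5/6 ≥ 0, confirming Bessel's inequality. (The deficit equals ||v − Σ <v,e_j> e_j||^2, the squared distance from v to span{e_j}.)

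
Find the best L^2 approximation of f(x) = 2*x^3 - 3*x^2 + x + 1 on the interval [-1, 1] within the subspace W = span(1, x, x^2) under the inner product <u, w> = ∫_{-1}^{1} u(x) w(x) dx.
g(x) = -3*x^2 + 11*x/5 + 1

The best approximation g ∈ W is the orthogonal projection of f onto W. Writing g = a_0 + a_1 x + a_2 x^2, the coefficients solve the normal equations G · a = b where
  G_{ij} = <φ_i, φ_j> and b_i = <f, φ_i>, with φ_0 = 1, φ_1 = x, φ_2 = x^2.
G =
  [2, 0, 2/3]
  [0, 2/3, 0]
  [2/3, 0, 2/5],
b = (0, 22/15, -8/15).
Solving gives a_0 = 1, a_1 = 11/5, a_2 = -3, so
  g(x) = -3*x^2 + 11*x/5 + 1.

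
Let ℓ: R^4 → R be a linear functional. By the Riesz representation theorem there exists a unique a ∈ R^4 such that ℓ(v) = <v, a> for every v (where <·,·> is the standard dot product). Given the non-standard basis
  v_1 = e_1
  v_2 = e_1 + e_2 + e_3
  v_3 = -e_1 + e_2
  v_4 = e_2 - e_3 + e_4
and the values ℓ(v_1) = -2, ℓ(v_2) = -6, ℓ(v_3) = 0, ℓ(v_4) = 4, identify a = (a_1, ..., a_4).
a = (-2, -2, -2, 4)

Write a = (a_1, ..., a_4) in the standard basis. For each basis vector v_i, ℓ(v_i) = <v_i, a> is a linear equation in the a_j's. Collect the n equations into a matrix system V a = ℓ, where row i of V is v_i (expressed in the standard basis). Since V is invertible (lower-triangular with 1s on the diagonal, up to permutation), solve by back-substitution:
  V =
[[1, 0, 0, 0],
 [1, 1, 1, 0],
 [-1, 1, 0, 0],
 [0, 1, -1, 1]]
  V a = (-2, -6, 0, 4)
Solving gives a = (-2, -2, -2, 4).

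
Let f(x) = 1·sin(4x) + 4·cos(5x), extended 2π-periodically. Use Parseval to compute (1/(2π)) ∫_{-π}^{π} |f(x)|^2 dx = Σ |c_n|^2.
Σ |c_n|^2 = 17/2

Expand |f|^2 and use orthogonality of {sin(nx), cos(mx)} on [-π, π]:
  ∫_{-π}^{π} sin(nx)^2 dx = π, ∫ cos(mx)^2 dx = π, and cross terms integrate to 0.
So ∫_{-π}^{π} f(x)^2 dx = 1^2 · π + 4^2 · π = (1 + 16)π.
Divide by 2π: (1 + 16)/2 = 17/2.
By Parseval, this equals Σ |c_n|^2.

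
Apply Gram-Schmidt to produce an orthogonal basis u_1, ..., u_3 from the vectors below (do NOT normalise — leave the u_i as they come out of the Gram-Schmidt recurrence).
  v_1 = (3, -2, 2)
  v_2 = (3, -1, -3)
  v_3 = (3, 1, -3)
Orthogonal basis:
  u_1 = (3, -2, 2)
  u_2 = (36/17, -7/17, -61/17)
  u_3 = (120/149, 225/149, 45/149)

Apply the Gram-Schmidt recurrence
  u_1 = v_1
  u_i = v_i − Σ_{j<i} ((v_i · u_j) / (u_j · u_j)) · u_j.

Step by step this gives:
  u_1 = (3, -2, 2)
  u_2 = (36/17, -7/17, -61/17)
  u_3 = (120/149, 225/149, 45/149)

Orthogonality check:
  u_2 · u_1 = 0 (should be 0)
  u_3 · u_1 = 0 (should be 0)
  u_3 · u_2 = 0 (should be 0)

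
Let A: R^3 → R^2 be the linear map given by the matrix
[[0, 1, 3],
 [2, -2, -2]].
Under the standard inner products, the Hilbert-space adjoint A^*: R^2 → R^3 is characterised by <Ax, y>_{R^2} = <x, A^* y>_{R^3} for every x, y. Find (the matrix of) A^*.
A^* = A^T =
[[0, 2],
 [1, -2],
 [3, -2]]

For real matrices with standard dot products, the defining identity <Ax, y> = <x, A^* y> gives (Ax)^T y = x^T (A^*) y, i.e. x^T A^T y = x^T (A^*) y. Since this holds for all x, y, we must have A^* = A^T. Therefore
A^* =
[[0, 2],
 [1, -2],
 [3, -2]].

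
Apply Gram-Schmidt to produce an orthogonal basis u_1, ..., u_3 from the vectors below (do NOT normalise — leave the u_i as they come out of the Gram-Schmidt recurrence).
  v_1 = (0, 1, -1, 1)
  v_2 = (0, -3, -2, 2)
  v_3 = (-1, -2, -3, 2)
Orthogonal basis:
  u_1 = (0, 1, -1, 1)
  u_2 = (0, -10/3, -5/3, 5/3)
  u_3 = (-1, 0, -1/2, -1/2)

Apply the Gram-Schmidt recurrence
  u_1 = v_1
  u_i = v_i − Σ_{j<i} ((v_i · u_j) / (u_j · u_j)) · u_j.

Step by step this gives:
  u_1 = (0, 1, -1, 1)
  u_2 = (0, -10/3, -5/3, 5/3)
  u_3 = (-1, 0, -1/2, -1/2)

Orthogonality check:
  u_2 · u_1 = 0 (should be 0)
  u_3 · u_1 = 0 (should be 0)
  u_3 · u_2 = 0 (should be 0)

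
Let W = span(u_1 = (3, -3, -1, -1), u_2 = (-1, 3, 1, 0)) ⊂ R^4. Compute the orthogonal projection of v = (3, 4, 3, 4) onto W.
proj_W(v) = (28/51, 64/17, 64/51, -46/51)

Set up U = [u_1 | ... | u_2] ∈ R^(4×2). The projector onto W = col(U) is P = U (U^T U)^(-1) U^T.
Compute U^T U =
  [20, -13]
  [-13, 11],
and U^T v = (-10, 12).
Solve U^T U · c = U^T v for the coefficients: c = (46/51, 110/51). The projection is proj_W(v) = U c.
Check: (v - proj_W(v)) · u_1 = 0  (should be 0).
Check: (v - proj_W(v)) · u_2 = 0  (should be 0).
Result: proj_W(v) = (28/51, 64/17, 64/51, -46/51).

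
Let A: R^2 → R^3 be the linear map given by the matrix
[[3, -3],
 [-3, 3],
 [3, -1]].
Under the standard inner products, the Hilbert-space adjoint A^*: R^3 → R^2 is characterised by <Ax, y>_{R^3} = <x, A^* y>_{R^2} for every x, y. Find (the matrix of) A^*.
A^* = A^T =
[[3, -3, 3],
 [-3, 3, -1]]

For real matrices with standard dot products, the defining identity <Ax, y> = <x, A^* y> gives (Ax)^T y = x^T (A^*) y, i.e. x^T A^T y = x^T (A^*) y. Since this holds for all x, y, we must have A^* = A^T. Therefore
A^* =
[[3, -3, 3],
 [-3, 3, -1]].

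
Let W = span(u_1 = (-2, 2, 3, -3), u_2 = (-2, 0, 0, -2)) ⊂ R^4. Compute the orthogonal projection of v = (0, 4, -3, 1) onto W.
proj_W(v) = (4/9, -2/9, -1/3, 5/9)

Set up U = [u_1 | ... | u_2] ∈ R^(4×2). The projector onto W = col(U) is P = U (U^T U)^(-1) U^T.
Compute U^T U =
  [26, 10]
  [10, 8],
and U^T v = (-4, -2).
Solve U^T U · c = U^T v for the coefficients: c = (-1/9, -1/9). The projection is proj_W(v) = U c.
Check: (v - proj_W(v)) · u_1 = 0  (should be 0).
Check: (v - proj_W(v)) · u_2 = 0  (should be 0).
Result: proj_W(v) = (4/9, -2/9, -1/3, 5/9).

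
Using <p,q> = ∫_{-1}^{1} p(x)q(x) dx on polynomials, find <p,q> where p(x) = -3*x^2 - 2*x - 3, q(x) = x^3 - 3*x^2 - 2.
<p,q> = 124/5

Expand the product: p(x)·q(x) = -3*x^5 + 7*x^4 + 3*x^3 + 15*x^2 + 4*x + 6.
∫_{-1}^{1} of each monomial x^k gives [2/(k+1) if k even, 0 if k odd]. Integrating term-by-term (or equivalently evaluating the antiderivative F(x) = -x^6/2 + 7*x^5/5 + 3*x^4/4 + 5*x^3 + 2*x^2 + 6*x at the endpoints):
  F(1) − F(−1) = 293/20 − (-203/20) = 124/5.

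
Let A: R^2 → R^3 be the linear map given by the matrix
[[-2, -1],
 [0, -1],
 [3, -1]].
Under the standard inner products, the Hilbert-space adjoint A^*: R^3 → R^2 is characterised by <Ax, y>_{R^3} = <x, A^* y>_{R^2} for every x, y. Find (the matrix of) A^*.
A^* = A^T =
[[-2, 0, 3],
 [-1, -1, -1]]

For real matrices with standard dot products, the defining identity <Ax, y> = <x, A^* y> gives (Ax)^T y = x^T (A^*) y, i.e. x^T A^T y = x^T (A^*) y. Since this holds for all x, y, we must have A^* = A^T. Therefore
A^* =
[[-2, 0, 3],
 [-1, -1, -1]].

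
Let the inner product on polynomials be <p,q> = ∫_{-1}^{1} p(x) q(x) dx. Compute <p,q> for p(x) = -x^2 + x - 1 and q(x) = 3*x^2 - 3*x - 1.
<p,q> = -38/15

Expand the product: p(x)·q(x) = -3*x^4 + 6*x^3 - 5*x^2 + 2*x + 1.
∫_{-1}^{1} of each monomial x^k gives [2/(k+1) if k even, 0 if k odd]. Integrating term-by-term (or equivalently evaluating the antiderivative F(x) = -3*x^5/5 + 3*x^4/2 - 5*x^3/3 + x^2 + x at the endpoints):
  F(1) − F(−1) = 37/30 − (113/30) = -38/15.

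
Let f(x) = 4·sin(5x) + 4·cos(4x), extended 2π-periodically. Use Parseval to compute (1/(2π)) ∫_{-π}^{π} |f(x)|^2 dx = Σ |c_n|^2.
Σ |c_n|^2 = 16

Expand |f|^2 and use orthogonality of {sin(nx), cos(mx)} on [-π, π]:
  ∫_{-π}^{π} sin(nx)^2 dx = π, ∫ cos(mx)^2 dx = π, and cross terms integrate to 0.
So ∫_{-π}^{π} f(x)^2 dx = 4^2 · π + 4^2 · π = (16 + 16)π.
Divide by 2π: (16 + 16)/2 = 16.
By Parseval, this equals Σ |c_n|^2.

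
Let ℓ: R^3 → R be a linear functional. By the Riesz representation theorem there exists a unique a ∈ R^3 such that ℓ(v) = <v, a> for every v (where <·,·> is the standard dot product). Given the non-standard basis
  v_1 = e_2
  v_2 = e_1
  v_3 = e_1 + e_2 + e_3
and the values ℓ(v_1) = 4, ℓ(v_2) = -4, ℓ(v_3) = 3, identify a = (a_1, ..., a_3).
a = (-4, 4, 3)

Write a = (a_1, ..., a_3) in the standard basis. For each basis vector v_i, ℓ(v_i) = <v_i, a> is a linear equation in the a_j's. Collect the n equations into a matrix system V a = ℓ, where row i of V is v_i (expressed in the standard basis). Since V is invertible (lower-triangular with 1s on the diagonal, up to permutation), solve by back-substitution:
  V =
[[0, 1, 0],
 [1, 0, 0],
 [1, 1, 1]]
  V a = (4, -4, 3)
Solving gives a = (-4, 4, 3).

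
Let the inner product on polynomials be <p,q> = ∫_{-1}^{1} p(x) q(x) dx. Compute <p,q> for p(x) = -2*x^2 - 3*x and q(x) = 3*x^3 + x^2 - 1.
<p,q> = -46/15

Expand the product: p(x)·q(x) = -6*x^5 - 11*x^4 - 3*x^3 + 2*x^2 + 3*x.
∫_{-1}^{1} of each monomial x^k gives [2/(k+1) if k even, 0 if k odd]. Integrating term-by-term (or equivalently evaluating the antiderivative F(x) = -x^6 - 11*x^5/5 - 3*x^4/4 + 2*x^3/3 + 3*x^2/2 at the endpoints):
  F(1) − F(−1) = -107/60 − (77/60) = -46/15.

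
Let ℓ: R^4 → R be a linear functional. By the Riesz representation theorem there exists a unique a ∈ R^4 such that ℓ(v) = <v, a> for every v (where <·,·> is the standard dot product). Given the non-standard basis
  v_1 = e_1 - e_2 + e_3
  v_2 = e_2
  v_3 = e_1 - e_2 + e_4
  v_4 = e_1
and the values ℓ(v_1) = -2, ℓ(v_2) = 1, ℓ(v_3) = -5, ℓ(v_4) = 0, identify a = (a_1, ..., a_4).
a = (0, 1, -1, -4)

Write a = (a_1, ..., a_4) in the standard basis. For each basis vector v_i, ℓ(v_i) = <v_i, a> is a linear equation in the a_j's. Collect the n equations into a matrix system V a = ℓ, where row i of V is v_i (expressed in the standard basis). Since V is invertible (lower-triangular with 1s on the diagonal, up to permutation), solve by back-substitution:
  V =
[[1, -1, 1, 0],
 [0, 1, 0, 0],
 [1, -1, 0, 1],
 [1, 0, 0, 0]]
  V a = (-2, 1, -5, 0)
Solving gives a = (0, 1, -1, -4).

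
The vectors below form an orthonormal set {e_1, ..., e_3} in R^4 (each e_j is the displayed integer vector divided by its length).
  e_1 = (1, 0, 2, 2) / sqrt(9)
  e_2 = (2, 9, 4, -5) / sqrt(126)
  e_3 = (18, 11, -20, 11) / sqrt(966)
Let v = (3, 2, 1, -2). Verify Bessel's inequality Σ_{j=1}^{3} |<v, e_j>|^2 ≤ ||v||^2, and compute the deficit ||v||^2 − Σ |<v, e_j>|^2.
Σ |<v, e_j>|^2 = 881/69; ||v||^2 = 18; deficit = 361/69

Write each e_j = u_j / sqrt(<u_j, u_j>) where u_j is the displayed integer vector. Then <v, e_j> = <v, u_j> / sqrt(<u_j, u_j>), so |<v, e_j>|^2 = <v, u_j>^2 / <u_j, u_j>.
Coefficients: <v, e_1> = 1/sqrt(9), <v, e_2> = 38/sqrt(126), <v, e_3> = 34/sqrt(966).
Square and sum: Σ |<v, e_j>|^2 = 881/69.
Compute ||v||^2 = v·v = 18.
Deficit = 18 − 881/69 = 361/69 ≥ 0, confirming Bessel's inequality. (The deficit equals ||v − Σ <v,e_j> e_j||^2, the squared distance from v to span{e_j}.)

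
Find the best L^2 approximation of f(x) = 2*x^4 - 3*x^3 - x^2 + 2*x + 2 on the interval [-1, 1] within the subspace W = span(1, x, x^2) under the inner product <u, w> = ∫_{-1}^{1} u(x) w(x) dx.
g(x) = 5*x^2/7 + x/5 + 64/35

The best approximation g ∈ W is the orthogonal projection of f onto W. Writing g = a_0 + a_1 x + a_2 x^2, the coefficients solve the normal equations G · a = b where
  G_{ij} = <φ_i, φ_j> and b_i = <f, φ_i>, with φ_0 = 1, φ_1 = x, φ_2 = x^2.
G =
  [2, 0, 2/3]
  [0, 2/3, 0]
  [2/3, 0, 2/5],
b = (62/15, 2/15, 158/105).
Solving gives a_0 = 64/35, a_1 = 1/5, a_2 = 5/7, so
  g(x) = 5*x^2/7 + x/5 + 64/35.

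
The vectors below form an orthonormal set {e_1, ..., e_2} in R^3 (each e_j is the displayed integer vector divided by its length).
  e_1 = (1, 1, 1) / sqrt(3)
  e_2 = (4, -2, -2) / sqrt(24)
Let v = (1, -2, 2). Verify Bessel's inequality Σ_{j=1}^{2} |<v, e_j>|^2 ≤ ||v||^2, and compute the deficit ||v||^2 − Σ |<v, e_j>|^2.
Σ |<v, e_j>|^2 = 1; ||v||^2 = 9; deficit = 8

Write each e_j = u_j / sqrt(<u_j, u_j>) where u_j is the displayed integer vector. Then <v, e_j> = <v, u_j> / sqrt(<u_j, u_j>), so |<v, e_j>|^2 = <v, u_j>^2 / <u_j, u_j>.
Coefficients: <v, e_1> = 1/sqrt(3), <v, e_2> = 4/sqrt(24).
Square and sum: Σ |<v, e_j>|^2 = 1.
Compute ||v||^2 = v·v = 9.
Deficit = 9 − 1 = 8 ≥ 0, confirming Bessel's inequality. (The deficit equals ||v − Σ <v,e_j> e_j||^2, the squared distance from v to span{e_j}.)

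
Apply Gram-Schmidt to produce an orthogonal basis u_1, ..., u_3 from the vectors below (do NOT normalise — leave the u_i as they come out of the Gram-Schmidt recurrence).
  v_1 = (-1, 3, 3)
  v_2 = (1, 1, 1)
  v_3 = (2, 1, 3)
Orthogonal basis:
  u_1 = (-1, 3, 3)
  u_2 = (24/19, 4/19, 4/19)
  u_3 = (0, -1, 1)

Apply the Gram-Schmidt recurrence
  u_1 = v_1
  u_i = v_i − Σ_{j<i} ((v_i · u_j) / (u_j · u_j)) · u_j.

Step by step this gives:
  u_1 = (-1, 3, 3)
  u_2 = (24/19, 4/19, 4/19)
  u_3 = (0, -1, 1)

Orthogonality check:
  u_2 · u_1 = 0 (should be 0)
  u_3 · u_1 = 0 (should be 0)
  u_3 · u_2 = 0 (should be 0)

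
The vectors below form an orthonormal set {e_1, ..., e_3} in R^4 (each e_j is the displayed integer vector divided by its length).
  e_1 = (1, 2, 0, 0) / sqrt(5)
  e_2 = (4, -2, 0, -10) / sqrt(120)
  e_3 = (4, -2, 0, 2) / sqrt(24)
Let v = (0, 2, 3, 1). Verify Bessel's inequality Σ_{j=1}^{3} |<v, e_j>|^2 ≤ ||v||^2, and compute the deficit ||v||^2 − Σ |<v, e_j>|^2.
Σ |<v, e_j>|^2 = 5; ||v||^2 = 14; deficit = 9

Write each e_j = u_j / sqrt(<u_j, u_j>) where u_j is the displayed integer vector. Then <v, e_j> = <v, u_j> / sqrt(<u_j, u_j>), so |<v, e_j>|^2 = <v, u_j>^2 / <u_j, u_j>.
Coefficients: <v, e_1> = 4/sqrt(5), <v, e_2> = -14/sqrt(120), <v, e_3> = -2/sqrt(24).
Square and sum: Σ |<v, e_j>|^2 = 5.
Compute ||v||^2 = v·v = 14.
Deficit = 14 − 5 = 9 ≥ 0, confirming Bessel's inequality. (The deficit equals ||v − Σ <v,e_j> e_j||^2, the squared distance from v to span{e_j}.)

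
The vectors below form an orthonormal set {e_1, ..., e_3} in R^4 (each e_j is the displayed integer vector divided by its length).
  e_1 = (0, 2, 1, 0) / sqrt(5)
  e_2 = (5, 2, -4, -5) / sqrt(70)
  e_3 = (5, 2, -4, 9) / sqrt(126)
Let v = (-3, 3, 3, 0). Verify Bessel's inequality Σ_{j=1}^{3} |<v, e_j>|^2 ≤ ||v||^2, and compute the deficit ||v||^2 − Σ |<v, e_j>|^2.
Σ |<v, e_j>|^2 = 26; ||v||^2 = 27; deficit = 1

Write each e_j = u_j / sqrt(<u_j, u_j>) where u_j is the displayed integer vector. Then <v, e_j> = <v, u_j> / sqrt(<u_j, u_j>), so |<v, e_j>|^2 = <v, u_j>^2 / <u_j, u_j>.
Coefficients: <v, e_1> = 9/sqrt(5), <v, e_2> = -21/sqrt(70), <v, e_3> = -21/sqrt(126).
Square and sum: Σ |<v, e_j>|^2 = 26.
Compute ||v||^2 = v·v = 27.
Deficit = 27 − 26 = 1 ≥ 0, confirming Bessel's inequality. (The deficit equals ||v − Σ <v,e_j> e_j||^2, the squared distance from v to span{e_j}.)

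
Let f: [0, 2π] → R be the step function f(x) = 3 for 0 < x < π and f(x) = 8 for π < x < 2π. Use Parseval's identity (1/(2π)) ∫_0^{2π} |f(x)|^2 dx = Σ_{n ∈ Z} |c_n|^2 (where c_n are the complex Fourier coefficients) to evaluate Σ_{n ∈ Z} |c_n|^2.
Σ |c_n|^2 = 73/2

Parseval equates the L^2 energy of f (normalised by 1/(2π)) with the ℓ^2 sum of its Fourier coefficients: (1/(2π)) ∫_0^{2π} |f|^2 = Σ |c_n|^2.
Compute the left side: (1/(2π)) [∫_0^π 3^2 dx + ∫_π^{2π} 8^2 dx] = (1/(2π)) · (9π + 64π) = (9 + 64)/2 = 73/2.
So Σ_{n ∈ Z} |c_n|^2 = 73/2.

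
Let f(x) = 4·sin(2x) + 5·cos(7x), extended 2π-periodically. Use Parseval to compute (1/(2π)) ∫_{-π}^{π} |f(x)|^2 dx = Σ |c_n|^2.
Σ |c_n|^2 = 41/2

Expand |f|^2 and use orthogonality of {sin(nx), cos(mx)} on [-π, π]:
  ∫_{-π}^{π} sin(nx)^2 dx = π, ∫ cos(mx)^2 dx = π, and cross terms integrate to 0.
So ∫_{-π}^{π} f(x)^2 dx = 4^2 · π + 5^2 · π = (16 + 25)π.
Divide by 2π: (16 + 25)/2 = 41/2.
By Parseval, this equals Σ |c_n|^2.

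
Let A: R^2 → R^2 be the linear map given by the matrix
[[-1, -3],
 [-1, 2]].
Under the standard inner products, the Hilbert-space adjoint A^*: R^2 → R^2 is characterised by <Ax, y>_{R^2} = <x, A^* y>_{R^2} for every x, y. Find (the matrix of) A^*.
A^* = A^T =
[[-1, -1],
 [-3, 2]]

For real matrices with standard dot products, the defining identity <Ax, y> = <x, A^* y> gives (Ax)^T y = x^T (A^*) y, i.e. x^T A^T y = x^T (A^*) y. Since this holds for all x, y, we must have A^* = A^T. Therefore
A^* =
[[-1, -1],
 [-3, 2]].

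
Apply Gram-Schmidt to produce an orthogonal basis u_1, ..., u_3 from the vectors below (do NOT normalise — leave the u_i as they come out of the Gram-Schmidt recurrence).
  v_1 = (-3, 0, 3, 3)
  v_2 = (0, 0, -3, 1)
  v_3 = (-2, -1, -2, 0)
Orthogonal basis:
  u_1 = (-3, 0, 3, 3)
  u_2 = (-2/3, 0, -7/3, 5/3)
  u_3 = (-20/13, -1, -5/13, -15/13)

Apply the Gram-Schmidt recurrence
  u_1 = v_1
  u_i = v_i − Σ_{j<i} ((v_i · u_j) / (u_j · u_j)) · u_j.

Step by step this gives:
  u_1 = (-3, 0, 3, 3)
  u_2 = (-2/3, 0, -7/3, 5/3)
  u_3 = (-20/13, -1, -5/13, -15/13)

Orthogonality check:
  u_2 · u_1 = 0 (should be 0)
  u_3 · u_1 = 0 (should be 0)
  u_3 · u_2 = 0 (should be 0)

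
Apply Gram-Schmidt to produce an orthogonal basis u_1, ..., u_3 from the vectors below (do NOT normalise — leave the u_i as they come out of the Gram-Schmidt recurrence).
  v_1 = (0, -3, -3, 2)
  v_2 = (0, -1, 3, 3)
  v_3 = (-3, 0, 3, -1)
Orthogonal basis:
  u_1 = (0, -3, -3, 2)
  u_2 = (0, -1, 3, 3)
  u_3 = (-3, -45/38, 21/38, -18/19)

Apply the Gram-Schmidt recurrence
  u_1 = v_1
  u_i = v_i − Σ_{j<i} ((v_i · u_j) / (u_j · u_j)) · u_j.

Step by step this gives:
  u_1 = (0, -3, -3, 2)
  u_2 = (0, -1, 3, 3)
  u_3 = (-3, -45/38, 21/38, -18/19)

Orthogonality check:
  u_2 · u_1 = 0 (should be 0)
  u_3 · u_1 = 0 (should be 0)
  u_3 · u_2 = 0 (should be 0)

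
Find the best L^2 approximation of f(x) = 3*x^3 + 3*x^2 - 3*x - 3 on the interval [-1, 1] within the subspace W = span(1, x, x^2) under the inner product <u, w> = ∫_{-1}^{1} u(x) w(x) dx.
g(x) = 3*x^2 - 6*x/5 - 3

The best approximation g ∈ W is the orthogonal projection of f onto W. Writing g = a_0 + a_1 x + a_2 x^2, the coefficients solve the normal equations G · a = b where
  G_{ij} = <φ_i, φ_j> and b_i = <f, φ_i>, with φ_0 = 1, φ_1 = x, φ_2 = x^2.
G =
  [2, 0, 2/3]
  [0, 2/3, 0]
  [2/3, 0, 2/5],
b = (-4, -4/5, -4/5).
Solving gives a_0 = -3, a_1 = -6/5, a_2 = 3, so
  g(x) = 3*x^2 - 6*x/5 - 3.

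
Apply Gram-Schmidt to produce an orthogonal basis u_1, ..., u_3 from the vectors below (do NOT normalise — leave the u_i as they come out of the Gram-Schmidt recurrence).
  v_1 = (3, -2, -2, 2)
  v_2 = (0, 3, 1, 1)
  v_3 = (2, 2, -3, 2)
Orthogonal basis:
  u_1 = (3, -2, -2, 2)
  u_2 = (6/7, 17/7, 3/7, 11/7)
  u_3 = (-32/65, 61/65, -146/65, -37/65)

Apply the Gram-Schmidt recurrence
  u_1 = v_1
  u_i = v_i − Σ_{j<i} ((v_i · u_j) / (u_j · u_j)) · u_j.

Step by step this gives:
  u_1 = (3, -2, -2, 2)
  u_2 = (6/7, 17/7, 3/7, 11/7)
  u_3 = (-32/65, 61/65, -146/65, -37/65)

Orthogonality check:
  u_2 · u_1 = 0 (should be 0)
  u_3 · u_1 = 0 (should be 0)
  u_3 · u_2 = 0 (should be 0)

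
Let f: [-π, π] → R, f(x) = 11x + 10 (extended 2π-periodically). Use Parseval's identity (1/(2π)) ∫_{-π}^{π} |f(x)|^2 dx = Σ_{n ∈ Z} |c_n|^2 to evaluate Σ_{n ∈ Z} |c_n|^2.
Σ |c_n|^2 = 121π^2/3 + 100

Expand and integrate term by term over [-π, π]:
  ∫ (11x)^2 dx = 121·(2π^3/3); ∫ 2·11·(10)·x dx = 0 (odd integrand); ∫ 10^2 dx = 100·2π.
So (1/(2π)) ∫_{-π}^{π} (11x + 10)^2 dx = 121π^2/3 + 100 = 121π^2/3 + 100.
Parseval ⇒ Σ |c_n|^2 = 121π^2/3 + 100.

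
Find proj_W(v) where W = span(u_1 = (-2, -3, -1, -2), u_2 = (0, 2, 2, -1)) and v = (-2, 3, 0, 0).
proj_W(v) = (1/7, 61/42, 55/42, -10/21)

Set up U = [u_1 | ... | u_2] ∈ R^(4×2). The projector onto W = col(U) is P = U (U^T U)^(-1) U^T.
Compute U^T U =
  [18, -6]
  [-6, 9],
and U^T v = (-5, 6).
Solve U^T U · c = U^T v for the coefficients: c = (-1/14, 13/21). The projection is proj_W(v) = U c.
Check: (v - proj_W(v)) · u_1 = 0  (should be 0).
Check: (v - proj_W(v)) · u_2 = 0  (should be 0).
Result: proj_W(v) = (1/7, 61/42, 55/42, -10/21).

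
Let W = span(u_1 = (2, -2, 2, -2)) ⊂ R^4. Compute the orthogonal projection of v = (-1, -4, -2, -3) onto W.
proj_W(v) = (1, -1, 1, -1)

Set up U = [u_1 | ... | u_1] ∈ R^(4×1). The projector onto W = col(U) is P = U (U^T U)^(-1) U^T.
Compute U^T U =
  [16],
and U^T v = (8).
Solve U^T U · c = U^T v for the coefficients: c = (1/2). The projection is proj_W(v) = U c.
Check: (v - proj_W(v)) · u_1 = 0  (should be 0).
Result: proj_W(v) = (1, -1, 1, -1).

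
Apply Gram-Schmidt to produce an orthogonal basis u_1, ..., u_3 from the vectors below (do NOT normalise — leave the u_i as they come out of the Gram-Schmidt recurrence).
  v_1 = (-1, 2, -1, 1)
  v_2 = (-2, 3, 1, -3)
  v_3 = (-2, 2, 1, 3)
Orthogonal basis:
  u_1 = (-1, 2, -1, 1)
  u_2 = (-10/7, 13/7, 11/7, -25/7)
  u_3 = (-30/29, -8/145, 339/145, 41/29)

Apply the Gram-Schmidt recurrence
  u_1 = v_1
  u_i = v_i − Σ_{j<i} ((v_i · u_j) / (u_j · u_j)) · u_j.

Step by step this gives:
  u_1 = (-1, 2, -1, 1)
  u_2 = (-10/7, 13/7, 11/7, -25/7)
  u_3 = (-30/29, -8/145, 339/145, 41/29)

Orthogonality check:
  u_2 · u_1 = 0 (should be 0)
  u_3 · u_1 = 0 (should be 0)
  u_3 · u_2 = 0 (should be 0)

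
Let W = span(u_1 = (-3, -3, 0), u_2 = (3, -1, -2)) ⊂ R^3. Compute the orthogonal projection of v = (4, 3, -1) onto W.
proj_W(v) = (25/6, 17/6, -2/3)

Set up U = [u_1 | ... | u_2] ∈ R^(3×2). The projector onto W = col(U) is P = U (U^T U)^(-1) U^T.
Compute U^T U =
  [18, -6]
  [-6, 14],
and U^T v = (-21, 11).
Solve U^T U · c = U^T v for the coefficients: c = (-19/18, 1/3). The projection is proj_W(v) = U c.
Check: (v - proj_W(v)) · u_1 = 0  (should be 0).
Check: (v - proj_W(v)) · u_2 = 0  (should be 0).
Result: proj_W(v) = (25/6, 17/6, -2/3).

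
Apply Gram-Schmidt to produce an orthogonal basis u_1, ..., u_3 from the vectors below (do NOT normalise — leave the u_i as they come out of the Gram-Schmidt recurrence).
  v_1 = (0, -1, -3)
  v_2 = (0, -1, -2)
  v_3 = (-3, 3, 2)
Orthogonal basis:
  u_1 = (0, -1, -3)
  u_2 = (0, -3/10, 1/10)
  u_3 = (-3, 0, 0)

Apply the Gram-Schmidt recurrence
  u_1 = v_1
  u_i = v_i − Σ_{j<i} ((v_i · u_j) / (u_j · u_j)) · u_j.

Step by step this gives:
  u_1 = (0, -1, -3)
  u_2 = (0, -3/10, 1/10)
  u_3 = (-3, 0, 0)

Orthogonality check:
  u_2 · u_1 = 0 (should be 0)
  u_3 · u_1 = 0 (should be 0)
  u_3 · u_2 = 0 (should be 0)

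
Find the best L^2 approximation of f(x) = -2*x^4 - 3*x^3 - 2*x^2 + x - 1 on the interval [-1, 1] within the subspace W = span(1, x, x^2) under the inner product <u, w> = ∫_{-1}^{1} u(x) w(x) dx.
g(x) = -26*x^2/7 - 4*x/5 - 29/35

The best approximation g ∈ W is the orthogonal projection of f onto W. Writing g = a_0 + a_1 x + a_2 x^2, the coefficients solve the normal equations G · a = b where
  G_{ij} = <φ_i, φ_j> and b_i = <f, φ_i>, with φ_0 = 1, φ_1 = x, φ_2 = x^2.
G =
  [2, 0, 2/3]
  [0, 2/3, 0]
  [2/3, 0, 2/5],
b = (-62/15, -8/15, -214/105).
Solving gives a_0 = -29/35, a_1 = -4/5, a_2 = -26/7, so
  g(x) = -26*x^2/7 - 4*x/5 - 29/35.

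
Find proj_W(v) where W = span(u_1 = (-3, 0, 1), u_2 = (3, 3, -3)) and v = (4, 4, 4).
proj_W(v) = (16/7, 4/7, -8/7)

Set up U = [u_1 | ... | u_2] ∈ R^(3×2). The projector onto W = col(U) is P = U (U^T U)^(-1) U^T.
Compute U^T U =
  [10, -12]
  [-12, 27],
and U^T v = (-8, 12).
Solve U^T U · c = U^T v for the coefficients: c = (-4/7, 4/21). The projection is proj_W(v) = U c.
Check: (v - proj_W(v)) · u_1 = 0  (should be 0).
Check: (v - proj_W(v)) · u_2 = 0  (should be 0).
Result: proj_W(v) = (16/7, 4/7, -8/7).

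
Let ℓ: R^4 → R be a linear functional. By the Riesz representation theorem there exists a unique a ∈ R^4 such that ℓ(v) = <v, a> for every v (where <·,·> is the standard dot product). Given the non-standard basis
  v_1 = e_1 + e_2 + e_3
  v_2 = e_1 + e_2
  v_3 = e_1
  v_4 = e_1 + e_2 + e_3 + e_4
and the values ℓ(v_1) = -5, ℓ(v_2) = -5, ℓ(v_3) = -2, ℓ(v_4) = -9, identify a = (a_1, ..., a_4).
a = (-2, -3, 0, -4)

Write a = (a_1, ..., a_4) in the standard basis. For each basis vector v_i, ℓ(v_i) = <v_i, a> is a linear equation in the a_j's. Collect the n equations into a matrix system V a = ℓ, where row i of V is v_i (expressed in the standard basis). Since V is invertible (lower-triangular with 1s on the diagonal, up to permutation), solve by back-substitution:
  V =
[[1, 1, 1, 0],
 [1, 1, 0, 0],
 [1, 0, 0, 0],
 [1, 1, 1, 1]]
  V a = (-5, -5, -2, -9)
Solving gives a = (-2, -3, 0, -4).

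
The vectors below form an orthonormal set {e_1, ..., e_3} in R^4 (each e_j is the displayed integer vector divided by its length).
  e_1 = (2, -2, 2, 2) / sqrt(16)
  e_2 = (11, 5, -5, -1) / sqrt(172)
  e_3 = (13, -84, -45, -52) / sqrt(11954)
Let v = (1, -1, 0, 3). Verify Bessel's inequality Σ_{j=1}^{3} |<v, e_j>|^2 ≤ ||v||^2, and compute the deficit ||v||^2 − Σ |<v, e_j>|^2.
Σ |<v, e_j>|^2 = 1833/278; ||v||^2 = 11; deficit = 1225/278

Write each e_j = u_j / sqrt(<u_j, u_j>) where u_j is the displayed integer vector. Then <v, e_j> = <v, u_j> / sqrt(<u_j, u_j>), so |<v, e_j>|^2 = <v, u_j>^2 / <u_j, u_j>.
Coefficients: <v, e_1> = 10/sqrt(16), <v, e_2> = 3/sqrt(172), <v, e_3> = -59/sqrt(11954).
Square and sum: Σ |<v, e_j>|^2 = 1833/278.
Compute ||v||^2 = v·v = 11.
Deficit = 11 − 1833/278 = 1225/278 ≥ 0, confirming Bessel's inequality. (The deficit equals ||v − Σ <v,e_j> e_j||^2, the squared distance from v to span{e_j}.)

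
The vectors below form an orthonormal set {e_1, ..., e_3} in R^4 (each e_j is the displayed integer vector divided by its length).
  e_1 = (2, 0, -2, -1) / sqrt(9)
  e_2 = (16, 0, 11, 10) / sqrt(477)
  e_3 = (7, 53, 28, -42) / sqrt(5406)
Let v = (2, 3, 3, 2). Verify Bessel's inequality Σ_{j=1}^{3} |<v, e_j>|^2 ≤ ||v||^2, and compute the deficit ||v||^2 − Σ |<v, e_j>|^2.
Σ |<v, e_j>|^2 = 2291/102; ||v||^2 = 26; deficit = 361/102

Write each e_j = u_j / sqrt(<u_j, u_j>) where u_j is the displayed integer vector. Then <v, e_j> = <v, u_j> / sqrt(<u_j, u_j>), so |<v, e_j>|^2 = <v, u_j>^2 / <u_j, u_j>.
Coefficients: <v, e_1> = -4/sqrt(9), <v, e_2> = 85/sqrt(477), <v, e_3> = 173/sqrt(5406).
Square and sum: Σ |<v, e_j>|^2 = 2291/102.
Compute ||v||^2 = v·v = 26.
Deficit = 26 − 2291/102 = 361/102 ≥ 0, confirming Bessel's inequality. (The deficit equals ||v − Σ <v,e_j> e_j||^2, the squared distance from v to span{e_j}.)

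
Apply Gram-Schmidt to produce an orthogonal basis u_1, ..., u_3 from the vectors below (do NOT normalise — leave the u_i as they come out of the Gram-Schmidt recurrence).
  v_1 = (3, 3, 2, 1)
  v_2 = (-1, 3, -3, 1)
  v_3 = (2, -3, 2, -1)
Orthogonal basis:
  u_1 = (3, 3, 2, 1)
  u_2 = (-26/23, 66/23, -71/23, 22/23)
  u_3 = (50/51, -7/17, -40/51, -7/51)

Apply the Gram-Schmidt recurrence
  u_1 = v_1
  u_i = v_i − Σ_{j<i} ((v_i · u_j) / (u_j · u_j)) · u_j.

Step by step this gives:
  u_1 = (3, 3, 2, 1)
  u_2 = (-26/23, 66/23, -71/23, 22/23)
  u_3 = (50/51, -7/17, -40/51, -7/51)

Orthogonality check:
  u_2 · u_1 = 0 (should be 0)
  u_3 · u_1 = 0 (should be 0)
  u_3 · u_2 = 0 (should be 0)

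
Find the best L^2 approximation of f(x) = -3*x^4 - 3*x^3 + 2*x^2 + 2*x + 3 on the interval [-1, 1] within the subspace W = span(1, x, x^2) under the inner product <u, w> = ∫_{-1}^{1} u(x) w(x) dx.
g(x) = -4*x^2/7 + x/5 + 114/35

The best approximation g ∈ W is the orthogonal projection of f onto W. Writing g = a_0 + a_1 x + a_2 x^2, the coefficients solve the normal equations G · a = b where
  G_{ij} = <φ_i, φ_j> and b_i = <f, φ_i>, with φ_0 = 1, φ_1 = x, φ_2 = x^2.
G =
  [2, 0, 2/3]
  [0, 2/3, 0]
  [2/3, 0, 2/5],
b = (92/15, 2/15, 68/35).
Solving gives a_0 = 114/35, a_1 = 1/5, a_2 = -4/7, so
  g(x) = -4*x^2/7 + x/5 + 114/35.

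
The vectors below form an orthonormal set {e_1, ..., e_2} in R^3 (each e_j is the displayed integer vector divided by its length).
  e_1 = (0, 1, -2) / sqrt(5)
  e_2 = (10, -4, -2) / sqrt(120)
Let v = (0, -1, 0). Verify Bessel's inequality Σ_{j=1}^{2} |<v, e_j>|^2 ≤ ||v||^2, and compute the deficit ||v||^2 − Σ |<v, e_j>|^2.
Σ |<v, e_j>|^2 = 1/3; ||v||^2 = 1; deficit = 2/3

Write each e_j = u_j / sqrt(<u_j, u_j>) where u_j is the displayed integer vector. Then <v, e_j> = <v, u_j> / sqrt(<u_j, u_j>), so |<v, e_j>|^2 = <v, u_j>^2 / <u_j, u_j>.
Coefficients: <v, e_1> = -1/sqrt(5), <v, e_2> = 4/sqrt(120).
Square and sum: Σ |<v, e_j>|^2 = 1/3.
Compute ||v||^2 = v·v = 1.
Deficit = 1 − 1/3 = 2/3 ≥ 0, confirming Bessel's inequality. (The deficit equals ||v − Σ <v,e_j> e_j||^2, the squared distance from v to span{e_j}.)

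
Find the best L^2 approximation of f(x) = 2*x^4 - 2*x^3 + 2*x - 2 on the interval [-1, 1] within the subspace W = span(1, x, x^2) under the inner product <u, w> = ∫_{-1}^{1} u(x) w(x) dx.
g(x) = 12*x^2/7 + 4*x/5 - 76/35

The best approximation g ∈ W is the orthogonal projection of f onto W. Writing g = a_0 + a_1 x + a_2 x^2, the coefficients solve the normal equations G · a = b where
  G_{ij} = <φ_i, φ_j> and b_i = <f, φ_i>, with φ_0 = 1, φ_1 = x, φ_2 = x^2.
G =
  [2, 0, 2/3]
  [0, 2/3, 0]
  [2/3, 0, 2/5],
b = (-16/5, 8/15, -16/21).
Solving gives a_0 = -76/35, a_1 = 4/5, a_2 = 12/7, so
  g(x) = 12*x^2/7 + 4*x/5 - 76/35.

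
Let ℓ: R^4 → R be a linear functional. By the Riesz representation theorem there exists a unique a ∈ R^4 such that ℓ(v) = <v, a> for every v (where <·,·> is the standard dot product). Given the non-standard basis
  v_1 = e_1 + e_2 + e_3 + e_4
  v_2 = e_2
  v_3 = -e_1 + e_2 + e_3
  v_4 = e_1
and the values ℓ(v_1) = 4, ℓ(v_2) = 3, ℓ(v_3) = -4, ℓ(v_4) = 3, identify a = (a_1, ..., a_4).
a = (3, 3, -4, 2)

Write a = (a_1, ..., a_4) in the standard basis. For each basis vector v_i, ℓ(v_i) = <v_i, a> is a linear equation in the a_j's. Collect the n equations into a matrix system V a = ℓ, where row i of V is v_i (expressed in the standard basis). Since V is invertible (lower-triangular with 1s on the diagonal, up to permutation), solve by back-substitution:
  V =
[[1, 1, 1, 1],
 [0, 1, 0, 0],
 [-1, 1, 1, 0],
 [1, 0, 0, 0]]
  V a = (4, 3, -4, 3)
Solving gives a = (3, 3, -4, 2).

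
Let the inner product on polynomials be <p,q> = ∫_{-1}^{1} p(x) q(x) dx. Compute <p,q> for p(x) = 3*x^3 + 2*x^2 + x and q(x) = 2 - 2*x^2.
<p,q> = 16/15

Expand the product: p(x)·q(x) = -6*x^5 - 4*x^4 + 4*x^3 + 4*x^2 + 2*x.
∫_{-1}^{1} of each monomial x^k gives [2/(k+1) if k even, 0 if k odd]. Integrating term-by-term (or equivalently evaluating the antiderivative F(x) = -x^6 - 4*x^5/5 + x^4 + 4*x^3/3 + x^2 at the endpoints):
  F(1) − F(−1) = 23/15 − (7/15) = 16/15.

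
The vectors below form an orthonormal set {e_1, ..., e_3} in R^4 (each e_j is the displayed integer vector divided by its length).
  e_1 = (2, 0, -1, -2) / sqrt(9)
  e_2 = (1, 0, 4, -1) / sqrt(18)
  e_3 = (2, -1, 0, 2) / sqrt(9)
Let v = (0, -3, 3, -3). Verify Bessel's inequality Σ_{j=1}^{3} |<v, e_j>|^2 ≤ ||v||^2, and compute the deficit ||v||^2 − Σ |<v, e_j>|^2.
Σ |<v, e_j>|^2 = 29/2; ||v||^2 = 27; deficit = 25/2

Write each e_j = u_j / sqrt(<u_j, u_j>) where u_j is the displayed integer vector. Then <v, e_j> = <v, u_j> / sqrt(<u_j, u_j>), so |<v, e_j>|^2 = <v, u_j>^2 / <u_j, u_j>.
Coefficients: <v, e_1> = 3/sqrt(9), <v, e_2> = 15/sqrt(18), <v, e_3> = -3/sqrt(9).
Square and sum: Σ |<v, e_j>|^2 = 29/2.
Compute ||v||^2 = v·v = 27.
Deficit = 27 − 29/2 = 25/2 ≥ 0, confirming Bessel's inequality. (The deficit equals ||v − Σ <v,e_j> e_j||^2, the squared distance from v to span{e_j}.)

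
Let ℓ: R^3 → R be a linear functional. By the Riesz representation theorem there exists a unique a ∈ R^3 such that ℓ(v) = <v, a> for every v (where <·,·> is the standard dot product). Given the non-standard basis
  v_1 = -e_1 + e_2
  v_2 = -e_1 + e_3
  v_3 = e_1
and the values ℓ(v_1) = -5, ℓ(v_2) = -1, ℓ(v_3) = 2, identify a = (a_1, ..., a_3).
a = (2, -3, 1)

Write a = (a_1, ..., a_3) in the standard basis. For each basis vector v_i, ℓ(v_i) = <v_i, a> is a linear equation in the a_j's. Collect the n equations into a matrix system V a = ℓ, where row i of V is v_i (expressed in the standard basis). Since V is invertible (lower-triangular with 1s on the diagonal, up to permutation), solve by back-substitution:
  V =
[[-1, 1, 0],
 [-1, 0, 1],
 [1, 0, 0]]
  V a = (-5, -1, 2)
Solving gives a = (2, -3, 1).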